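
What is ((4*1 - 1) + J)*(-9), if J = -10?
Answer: 63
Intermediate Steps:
((4*1 - 1) + J)*(-9) = ((4*1 - 1) - 10)*(-9) = ((4 - 1) - 10)*(-9) = (3 - 10)*(-9) = -7*(-9) = 63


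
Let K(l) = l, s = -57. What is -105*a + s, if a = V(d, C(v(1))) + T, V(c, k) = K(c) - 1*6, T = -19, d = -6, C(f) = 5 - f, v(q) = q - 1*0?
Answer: 3198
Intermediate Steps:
v(q) = q (v(q) = q + 0 = q)
V(c, k) = -6 + c (V(c, k) = c - 1*6 = c - 6 = -6 + c)
a = -31 (a = (-6 - 6) - 19 = -12 - 19 = -31)
-105*a + s = -105*(-31) - 57 = 3255 - 57 = 3198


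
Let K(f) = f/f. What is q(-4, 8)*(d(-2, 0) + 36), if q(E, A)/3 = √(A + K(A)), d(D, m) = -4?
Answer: 288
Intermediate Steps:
K(f) = 1
q(E, A) = 3*√(1 + A) (q(E, A) = 3*√(A + 1) = 3*√(1 + A))
q(-4, 8)*(d(-2, 0) + 36) = (3*√(1 + 8))*(-4 + 36) = (3*√9)*32 = (3*3)*32 = 9*32 = 288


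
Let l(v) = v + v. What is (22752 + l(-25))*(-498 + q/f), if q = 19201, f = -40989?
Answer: -35680075042/3153 ≈ -1.1316e+7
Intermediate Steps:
l(v) = 2*v
(22752 + l(-25))*(-498 + q/f) = (22752 + 2*(-25))*(-498 + 19201/(-40989)) = (22752 - 50)*(-498 + 19201*(-1/40989)) = 22702*(-498 - 1477/3153) = 22702*(-1571671/3153) = -35680075042/3153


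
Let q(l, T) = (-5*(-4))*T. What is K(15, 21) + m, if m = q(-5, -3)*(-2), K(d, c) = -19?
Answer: 101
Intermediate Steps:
q(l, T) = 20*T
m = 120 (m = (20*(-3))*(-2) = -60*(-2) = 120)
K(15, 21) + m = -19 + 120 = 101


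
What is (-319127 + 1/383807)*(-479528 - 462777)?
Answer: 115416509620524840/383807 ≈ 3.0071e+11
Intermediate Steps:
(-319127 + 1/383807)*(-479528 - 462777) = (-319127 + 1/383807)*(-942305) = -122483176488/383807*(-942305) = 115416509620524840/383807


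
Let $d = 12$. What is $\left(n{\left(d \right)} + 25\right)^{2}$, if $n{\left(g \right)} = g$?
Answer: $1369$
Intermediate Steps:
$\left(n{\left(d \right)} + 25\right)^{2} = \left(12 + 25\right)^{2} = 37^{2} = 1369$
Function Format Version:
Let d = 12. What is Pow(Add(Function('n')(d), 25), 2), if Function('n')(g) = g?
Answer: 1369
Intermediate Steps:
Pow(Add(Function('n')(d), 25), 2) = Pow(Add(12, 25), 2) = Pow(37, 2) = 1369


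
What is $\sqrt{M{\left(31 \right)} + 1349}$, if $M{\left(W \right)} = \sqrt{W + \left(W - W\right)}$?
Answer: $\sqrt{1349 + \sqrt{31}} \approx 36.804$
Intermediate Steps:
$M{\left(W \right)} = \sqrt{W}$ ($M{\left(W \right)} = \sqrt{W + 0} = \sqrt{W}$)
$\sqrt{M{\left(31 \right)} + 1349} = \sqrt{\sqrt{31} + 1349} = \sqrt{1349 + \sqrt{31}}$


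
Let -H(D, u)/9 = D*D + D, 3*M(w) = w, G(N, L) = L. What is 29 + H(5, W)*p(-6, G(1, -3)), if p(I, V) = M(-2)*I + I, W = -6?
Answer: 569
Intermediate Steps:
M(w) = w/3
p(I, V) = I/3 (p(I, V) = ((⅓)*(-2))*I + I = -2*I/3 + I = I/3)
H(D, u) = -9*D - 9*D² (H(D, u) = -9*(D*D + D) = -9*(D² + D) = -9*(D + D²) = -9*D - 9*D²)
29 + H(5, W)*p(-6, G(1, -3)) = 29 + (-9*5*(1 + 5))*((⅓)*(-6)) = 29 - 9*5*6*(-2) = 29 - 270*(-2) = 29 + 540 = 569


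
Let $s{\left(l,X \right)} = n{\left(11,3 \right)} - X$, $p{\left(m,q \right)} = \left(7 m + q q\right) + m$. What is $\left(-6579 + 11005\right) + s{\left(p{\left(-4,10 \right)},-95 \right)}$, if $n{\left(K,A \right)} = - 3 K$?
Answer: $4488$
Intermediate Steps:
$p{\left(m,q \right)} = q^{2} + 8 m$ ($p{\left(m,q \right)} = \left(7 m + q^{2}\right) + m = \left(q^{2} + 7 m\right) + m = q^{2} + 8 m$)
$s{\left(l,X \right)} = -33 - X$ ($s{\left(l,X \right)} = \left(-3\right) 11 - X = -33 - X$)
$\left(-6579 + 11005\right) + s{\left(p{\left(-4,10 \right)},-95 \right)} = \left(-6579 + 11005\right) - -62 = 4426 + \left(-33 + 95\right) = 4426 + 62 = 4488$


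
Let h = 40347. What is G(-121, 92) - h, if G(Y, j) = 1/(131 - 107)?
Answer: -968327/24 ≈ -40347.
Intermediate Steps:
G(Y, j) = 1/24
G(-121, 92) - h = 1/24 - 1*40347 = 1/24 - 40347 = -968327/24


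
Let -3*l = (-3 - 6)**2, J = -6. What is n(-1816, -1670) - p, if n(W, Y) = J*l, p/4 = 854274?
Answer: -3416934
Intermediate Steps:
p = 3417096 (p = 4*854274 = 3417096)
l = -27 (l = -(-3 - 6)**2/3 = -1/3*(-9)**2 = -1/3*81 = -27)
n(W, Y) = 162 (n(W, Y) = -6*(-27) = 162)
n(-1816, -1670) - p = 162 - 1*3417096 = 162 - 3417096 = -3416934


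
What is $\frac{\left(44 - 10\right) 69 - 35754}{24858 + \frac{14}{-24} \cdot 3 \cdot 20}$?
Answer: $- \frac{33408}{24823} \approx -1.3458$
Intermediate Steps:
$\frac{\left(44 - 10\right) 69 - 35754}{24858 + \frac{14}{-24} \cdot 3 \cdot 20} = \frac{34 \cdot 69 - 35754}{24858 + 14 \left(- \frac{1}{24}\right) 3 \cdot 20} = \frac{2346 - 35754}{24858 + \left(- \frac{7}{12}\right) 3 \cdot 20} = - \frac{33408}{24858 - 35} = - \frac{33408}{24823}$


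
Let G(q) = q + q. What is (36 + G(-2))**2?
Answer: 1024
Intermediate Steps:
G(q) = 2*q
(36 + G(-2))**2 = (36 + 2*(-2))**2 = (36 - 4)**2 = 32**2 = 1024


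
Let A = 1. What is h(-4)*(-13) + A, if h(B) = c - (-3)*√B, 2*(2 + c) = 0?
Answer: 27 - 78*I ≈ 27.0 - 78.0*I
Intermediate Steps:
c = -2 (c = -2 + (½)*0 = -2 + 0 = -2)
h(B) = -2 + 3*√B (h(B) = -2 - (-3)*√B = -2 + 3*√B)
h(-4)*(-13) + A = (-2 + 3*√(-4))*(-13) + 1 = (-2 + 3*(2*I))*(-13) + 1 = (-2 + 6*I)*(-13) + 1 = (26 - 78*I) + 1 = 27 - 78*I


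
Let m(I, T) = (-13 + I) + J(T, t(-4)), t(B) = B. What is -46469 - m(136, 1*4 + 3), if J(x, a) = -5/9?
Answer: -419323/9 ≈ -46591.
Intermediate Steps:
J(x, a) = -5/9 (J(x, a) = -5*⅑ = -5/9)
m(I, T) = -122/9 + I (m(I, T) = (-13 + I) - 5/9 = -122/9 + I)
-46469 - m(136, 1*4 + 3) = -46469 - (-122/9 + 136) = -46469 - 1*1102/9 = -46469 - 1102/9 = -419323/9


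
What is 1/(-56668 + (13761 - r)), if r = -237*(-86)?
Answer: -1/63289 ≈ -1.5801e-5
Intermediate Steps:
r = 20382
1/(-56668 + (13761 - r)) = 1/(-56668 + (13761 - 1*20382)) = 1/(-56668 + (13761 - 20382)) = 1/(-56668 - 6621) = 1/(-63289) = -1/63289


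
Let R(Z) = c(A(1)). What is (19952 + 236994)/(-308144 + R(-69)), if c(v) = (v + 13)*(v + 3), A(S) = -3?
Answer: -128473/154072 ≈ -0.83385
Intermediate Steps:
c(v) = (3 + v)*(13 + v) (c(v) = (13 + v)*(3 + v) = (3 + v)*(13 + v))
R(Z) = 0 (R(Z) = 39 + (-3)**2 + 16*(-3) = 39 + 9 - 48 = 0)
(19952 + 236994)/(-308144 + R(-69)) = (19952 + 236994)/(-308144 + 0) = 256946/(-308144) = 256946*(-1/308144) = -128473/154072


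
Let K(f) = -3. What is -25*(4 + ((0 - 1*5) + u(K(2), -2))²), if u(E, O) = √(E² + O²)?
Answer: -1050 + 250*√13 ≈ -148.61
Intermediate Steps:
-25*(4 + ((0 - 1*5) + u(K(2), -2))²) = -25*(4 + ((0 - 1*5) + √((-3)² + (-2)²))²) = -25*(4 + ((0 - 5) + √(9 + 4))²) = -25*(4 + (-5 + √13)²) = -100 - 25*(-5 + √13)²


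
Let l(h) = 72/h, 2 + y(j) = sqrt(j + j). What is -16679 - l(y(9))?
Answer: -116825/7 - 108*sqrt(2)/7 ≈ -16711.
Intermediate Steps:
y(j) = -2 + sqrt(2)*sqrt(j) (y(j) = -2 + sqrt(j + j) = -2 + sqrt(2*j) = -2 + sqrt(2)*sqrt(j))
-16679 - l(y(9)) = -16679 - 72/(-2 + sqrt(2)*sqrt(9)) = -16679 - 72/(-2 + sqrt(2)*3) = -16679 - 72/(-2 + 3*sqrt(2))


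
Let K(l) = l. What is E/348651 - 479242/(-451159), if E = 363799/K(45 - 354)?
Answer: 51466123392437/48604784281281 ≈ 1.0589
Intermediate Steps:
E = -363799/309 (E = 363799/(45 - 354) = 363799/(-309) = 363799*(-1/309) = -363799/309 ≈ -1177.3)
E/348651 - 479242/(-451159) = -363799/309/348651 - 479242/(-451159) = -363799/309*1/348651 - 479242*(-1/451159) = -363799/107733159 + 479242/451159 = 51466123392437/48604784281281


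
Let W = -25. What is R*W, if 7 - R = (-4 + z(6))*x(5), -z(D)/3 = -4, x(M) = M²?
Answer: 4825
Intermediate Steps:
z(D) = 12 (z(D) = -3*(-4) = 12)
R = -193 (R = 7 - (-4 + 12)*5² = 7 - 8*25 = 7 - 1*200 = 7 - 200 = -193)
R*W = -193*(-25) = 4825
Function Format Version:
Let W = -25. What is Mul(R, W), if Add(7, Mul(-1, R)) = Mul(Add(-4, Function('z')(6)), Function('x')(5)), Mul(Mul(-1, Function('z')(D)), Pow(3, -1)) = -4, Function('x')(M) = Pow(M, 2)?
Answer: 4825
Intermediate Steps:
Function('z')(D) = 12 (Function('z')(D) = Mul(-3, -4) = 12)
R = -193 (R = Add(7, Mul(-1, Mul(Add(-4, 12), Pow(5, 2)))) = Add(7, Mul(-1, Mul(8, 25))) = Add(7, Mul(-1, 200)) = Add(7, -200) = -193)
Mul(R, W) = Mul(-193, -25) = 4825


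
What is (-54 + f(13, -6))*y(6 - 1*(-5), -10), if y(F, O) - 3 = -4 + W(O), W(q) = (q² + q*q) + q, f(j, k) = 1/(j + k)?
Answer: -10179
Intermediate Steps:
W(q) = q + 2*q² (W(q) = (q² + q²) + q = 2*q² + q = q + 2*q²)
y(F, O) = -1 + O*(1 + 2*O) (y(F, O) = 3 + (-4 + O*(1 + 2*O)) = -1 + O*(1 + 2*O))
(-54 + f(13, -6))*y(6 - 1*(-5), -10) = (-54 + 1/(13 - 6))*(-1 - 10*(1 + 2*(-10))) = (-54 + 1/7)*(-1 - 10*(1 - 20)) = (-54 + ⅐)*(-1 - 10*(-19)) = -377*(-1 + 190)/7 = -377/7*189 = -10179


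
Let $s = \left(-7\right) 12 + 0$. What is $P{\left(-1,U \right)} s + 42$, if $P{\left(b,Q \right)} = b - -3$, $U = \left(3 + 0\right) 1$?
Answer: $-126$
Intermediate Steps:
$s = -84$ ($s = -84 + 0 = -84$)
$U = 3$ ($U = 3 \cdot 1 = 3$)
$P{\left(b,Q \right)} = 3 + b$ ($P{\left(b,Q \right)} = b + 3 = 3 + b$)
$P{\left(-1,U \right)} s + 42 = \left(3 - 1\right) \left(-84\right) + 42 = 2 \left(-84\right) + 42 = -168 + 42 = -126$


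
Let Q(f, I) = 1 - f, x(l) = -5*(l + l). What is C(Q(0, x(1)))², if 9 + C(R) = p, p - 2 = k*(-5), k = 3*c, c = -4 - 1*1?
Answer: 4624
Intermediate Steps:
c = -5 (c = -4 - 1 = -5)
x(l) = -10*l
k = -15 (k = 3*(-5) = -15)
p = 77 (p = 2 - 15*(-5) = 2 + 75 = 77)
C(R) = 68 (C(R) = -9 + 77 = 68)
C(Q(0, x(1)))² = 68² = 4624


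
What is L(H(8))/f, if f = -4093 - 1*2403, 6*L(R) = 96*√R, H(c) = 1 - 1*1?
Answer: 0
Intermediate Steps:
H(c) = 0 (H(c) = 1 - 1 = 0)
L(R) = 16*√R (L(R) = (96*√R)/6 = 16*√R)
f = -6496 (f = -4093 - 2403 = -6496)
L(H(8))/f = (16*√0)/(-6496) = (16*0)*(-1/6496) = 0*(-1/6496) = 0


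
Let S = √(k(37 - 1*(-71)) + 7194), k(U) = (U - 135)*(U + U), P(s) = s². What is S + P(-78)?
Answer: 6084 + √1362 ≈ 6120.9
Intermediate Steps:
k(U) = 2*U*(-135 + U) (k(U) = (-135 + U)*(2*U) = 2*U*(-135 + U))
S = √1362 (S = √(2*(37 - 1*(-71))*(-135 + (37 - 1*(-71))) + 7194) = √(2*(37 + 71)*(-135 + (37 + 71)) + 7194) = √(2*108*(-135 + 108) + 7194) = √(2*108*(-27) + 7194) = √(-5832 + 7194) = √1362 ≈ 36.905)
S + P(-78) = √1362 + (-78)² = √1362 + 6084 = 6084 + √1362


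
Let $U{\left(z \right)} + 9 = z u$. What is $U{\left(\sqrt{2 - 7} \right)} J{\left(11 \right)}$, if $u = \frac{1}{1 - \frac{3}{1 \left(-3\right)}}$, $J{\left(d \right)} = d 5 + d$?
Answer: $-594 + 33 i \sqrt{5} \approx -594.0 + 73.79 i$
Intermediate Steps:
$J{\left(d \right)} = 6 d$ ($J{\left(d \right)} = 5 d + d = 6 d$)
$u = \frac{1}{2}$ ($u = \frac{1}{1 - \frac{3}{-3}} = \frac{1}{1 - -1} = \frac{1}{1 + 1} = \frac{1}{2} \approx 0.5$)
$U{\left(z \right)} = -9 + \frac{z}{2}$ ($U{\left(z \right)} = -9 + z \frac{1}{2} = -9 + \frac{z}{2}$)
$U{\left(\sqrt{2 - 7} \right)} J{\left(11 \right)} = \left(-9 + \frac{\sqrt{2 - 7}}{2}\right) 6 \cdot 11 = \left(-9 + \frac{\sqrt{-5}}{2}\right) 66 = \left(-9 + \frac{i \sqrt{5}}{2}\right) 66 = -594 + 33 i \sqrt{5}$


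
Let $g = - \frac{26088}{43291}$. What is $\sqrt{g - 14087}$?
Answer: $\frac{i \sqrt{26401726538855}}{43291} \approx 118.69 i$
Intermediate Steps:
$g = - \frac{26088}{43291}$ ($g = \left(-26088\right) \frac{1}{43291} = - \frac{26088}{43291} \approx -0.60262$)
$\sqrt{g - 14087} = \sqrt{- \frac{26088}{43291} - 14087} = \sqrt{- \frac{609866405}{43291}} = \frac{i \sqrt{26401726538855}}{43291}$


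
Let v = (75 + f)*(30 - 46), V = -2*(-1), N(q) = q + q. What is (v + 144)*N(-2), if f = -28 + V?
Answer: 2560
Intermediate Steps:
N(q) = 2*q
V = 2
f = -26 (f = -28 + 2 = -26)
v = -784 (v = (75 - 26)*(30 - 46) = 49*(-16) = -784)
(v + 144)*N(-2) = (-784 + 144)*(2*(-2)) = -640*(-4) = 2560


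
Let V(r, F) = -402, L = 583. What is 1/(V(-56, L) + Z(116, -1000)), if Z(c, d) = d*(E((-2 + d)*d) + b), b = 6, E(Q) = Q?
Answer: -1/1002006402 ≈ -9.9800e-10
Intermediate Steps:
Z(c, d) = d*(6 + d*(-2 + d)) (Z(c, d) = d*((-2 + d)*d + 6) = d*(d*(-2 + d) + 6) = d*(6 + d*(-2 + d)))
1/(V(-56, L) + Z(116, -1000)) = 1/(-402 - 1000*(6 - 1000*(-2 - 1000))) = 1/(-402 - 1000*(6 - 1000*(-1002))) = 1/(-402 - 1000*(6 + 1002000)) = 1/(-402 - 1000*1002006) = 1/(-402 - 1002006000) = 1/(-1002006402) = -1/1002006402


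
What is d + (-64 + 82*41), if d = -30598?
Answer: -27300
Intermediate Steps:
d + (-64 + 82*41) = -30598 + (-64 + 82*41) = -30598 + (-64 + 3362) = -30598 + 3298 = -27300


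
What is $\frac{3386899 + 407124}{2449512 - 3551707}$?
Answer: $- \frac{3794023}{1102195} \approx -3.4422$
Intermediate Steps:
$\frac{3386899 + 407124}{2449512 - 3551707} = \frac{3794023}{-1102195} = 3794023 \left(- \frac{1}{1102195}\right) = - \frac{3794023}{1102195}$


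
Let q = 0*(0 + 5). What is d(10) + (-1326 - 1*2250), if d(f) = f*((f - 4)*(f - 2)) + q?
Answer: -3096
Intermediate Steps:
q = 0 (q = 0*5 = 0)
d(f) = f*(-4 + f)*(-2 + f) (d(f) = f*((f - 4)*(f - 2)) + 0 = f*((-4 + f)*(-2 + f)) + 0 = f*(-4 + f)*(-2 + f) + 0 = f*(-4 + f)*(-2 + f))
d(10) + (-1326 - 1*2250) = 10*(8 + 10² - 6*10) + (-1326 - 1*2250) = 10*(8 + 100 - 60) + (-1326 - 2250) = 10*48 - 3576 = 480 - 3576 = -3096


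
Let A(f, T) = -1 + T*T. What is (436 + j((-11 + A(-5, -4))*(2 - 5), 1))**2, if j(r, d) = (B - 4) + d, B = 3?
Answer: 190096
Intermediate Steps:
A(f, T) = -1 + T**2
j(r, d) = -1 + d (j(r, d) = (3 - 4) + d = -1 + d)
(436 + j((-11 + A(-5, -4))*(2 - 5), 1))**2 = (436 + (-1 + 1))**2 = (436 + 0)**2 = 436**2 = 190096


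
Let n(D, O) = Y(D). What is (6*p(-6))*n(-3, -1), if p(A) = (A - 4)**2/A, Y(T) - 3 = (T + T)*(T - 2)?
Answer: -3300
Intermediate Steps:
Y(T) = 3 + 2*T*(-2 + T) (Y(T) = 3 + (T + T)*(T - 2) = 3 + (2*T)*(-2 + T) = 3 + 2*T*(-2 + T))
n(D, O) = 3 - 4*D + 2*D**2
p(A) = (-4 + A)**2/A
(6*p(-6))*n(-3, -1) = (6*((-4 - 6)**2/(-6)))*(3 - 4*(-3) + 2*(-3)**2) = (6*(-1/6*(-10)**2))*(3 + 12 + 2*9) = (6*(-1/6*100))*(3 + 12 + 18) = (6*(-50/3))*33 = -100*33 = -3300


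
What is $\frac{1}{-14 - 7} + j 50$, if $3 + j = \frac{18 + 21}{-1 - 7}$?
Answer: $- \frac{33079}{84} \approx -393.8$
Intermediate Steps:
$j = - \frac{63}{8}$ ($j = -3 + \frac{18 + 21}{-1 - 7} = -3 + \frac{39}{-1 - 7} = -3 + \frac{39}{-8} = -3 + 39 \left(- \frac{1}{8}\right) = -3 - \frac{39}{8} = - \frac{63}{8} \approx -7.875$)
$\frac{1}{-14 - 7} + j 50 = \frac{1}{-14 - 7} - \frac{1575}{4} = \frac{1}{-21} - \frac{1575}{4} = - \frac{1}{21} - \frac{1575}{4} = - \frac{33079}{84}$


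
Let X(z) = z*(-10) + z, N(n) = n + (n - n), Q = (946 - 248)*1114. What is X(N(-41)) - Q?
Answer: -777203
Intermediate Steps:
Q = 777572 (Q = 698*1114 = 777572)
N(n) = n (N(n) = n + 0 = n)
X(z) = -9*z (X(z) = -10*z + z = -9*z)
X(N(-41)) - Q = -9*(-41) - 1*777572 = 369 - 777572 = -777203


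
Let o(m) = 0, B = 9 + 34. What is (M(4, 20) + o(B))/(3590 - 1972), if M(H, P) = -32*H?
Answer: -64/809 ≈ -0.079110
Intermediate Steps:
B = 43
(M(4, 20) + o(B))/(3590 - 1972) = (-32*4 + 0)/(3590 - 1972) = (-128 + 0)/1618 = -128*1/1618 = -64/809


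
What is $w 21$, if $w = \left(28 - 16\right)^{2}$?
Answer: $3024$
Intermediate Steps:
$w = 144$ ($w = 12^{2} = 144$)
$w 21 = 144 \cdot 21 = 3024$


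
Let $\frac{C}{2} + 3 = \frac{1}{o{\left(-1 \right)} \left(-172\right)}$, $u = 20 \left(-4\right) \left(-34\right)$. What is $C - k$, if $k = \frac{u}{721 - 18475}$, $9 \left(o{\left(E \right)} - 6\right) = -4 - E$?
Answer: $- \frac{75907355}{12978174} \approx -5.8488$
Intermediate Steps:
$o{\left(E \right)} = \frac{50}{9} - \frac{E}{9}$ ($o{\left(E \right)} = 6 + \frac{-4 - E}{9} = 6 - \left(\frac{4}{9} + \frac{E}{9}\right) = \frac{50}{9} - \frac{E}{9}$)
$u = 2720$ ($u = \left(-80\right) \left(-34\right) = 2720$)
$C = - \frac{8775}{1462}$ ($C = -6 + \frac{2}{\left(\frac{50}{9} - - \frac{1}{9}\right) \left(-172\right)} = -6 + \frac{2}{\left(\frac{50}{9} + \frac{1}{9}\right) \left(-172\right)} = -6 + \frac{2}{\frac{17}{3} \left(-172\right)} = -6 + \frac{2}{- \frac{2924}{3}} = -6 + 2 \left(- \frac{3}{2924}\right) = -6 - \frac{3}{1462} = - \frac{8775}{1462} \approx -6.0021$)
$k = - \frac{1360}{8877}$ ($k = \frac{2720}{721 - 18475} = \frac{2720}{-17754} = 2720 \left(- \frac{1}{17754}\right) = - \frac{1360}{8877} \approx -0.1532$)
$C - k = - \frac{8775}{1462} - - \frac{1360}{8877} = - \frac{8775}{1462} + \frac{1360}{8877} = - \frac{75907355}{12978174}$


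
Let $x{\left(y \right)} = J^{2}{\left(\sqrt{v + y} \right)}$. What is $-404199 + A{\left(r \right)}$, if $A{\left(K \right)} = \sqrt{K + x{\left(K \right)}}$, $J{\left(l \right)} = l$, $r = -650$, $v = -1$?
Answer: $-404199 + i \sqrt{1301} \approx -4.042 \cdot 10^{5} + 36.069 i$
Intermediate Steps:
$x{\left(y \right)} = -1 + y$ ($x{\left(y \right)} = \left(\sqrt{-1 + y}\right)^{2} = -1 + y$)
$A{\left(K \right)} = \sqrt{-1 + 2 K}$ ($A{\left(K \right)} = \sqrt{K + \left(-1 + K\right)} = \sqrt{-1 + 2 K}$)
$-404199 + A{\left(r \right)} = -404199 + \sqrt{-1 + 2 \left(-650\right)} = -404199 + \sqrt{-1 - 1300} = -404199 + \sqrt{-1301} = -404199 + i \sqrt{1301}$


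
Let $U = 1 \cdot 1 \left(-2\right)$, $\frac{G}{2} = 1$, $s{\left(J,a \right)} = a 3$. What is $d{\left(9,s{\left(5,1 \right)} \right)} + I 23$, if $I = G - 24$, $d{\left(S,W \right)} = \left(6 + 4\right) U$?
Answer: $-526$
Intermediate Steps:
$s{\left(J,a \right)} = 3 a$
$G = 2$ ($G = 2 \cdot 1 = 2$)
$U = -2$ ($U = 1 \left(-2\right) = -2$)
$d{\left(S,W \right)} = -20$ ($d{\left(S,W \right)} = \left(6 + 4\right) \left(-2\right) = 10 \left(-2\right) = -20$)
$I = -22$ ($I = 2 - 24 = -22$)
$d{\left(9,s{\left(5,1 \right)} \right)} + I 23 = -20 - 506 = -526$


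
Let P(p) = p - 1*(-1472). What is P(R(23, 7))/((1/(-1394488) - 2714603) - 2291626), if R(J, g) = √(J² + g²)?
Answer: -2052686336/6981126265753 - 23706296*√2/6981126265753 ≈ -0.00029884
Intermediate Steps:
P(p) = 1472 + p (P(p) = p + 1472 = 1472 + p)
P(R(23, 7))/((1/(-1394488) - 2714603) - 2291626) = (1472 + √(23² + 7²))/((1/(-1394488) - 2714603) - 2291626) = (1472 + √(529 + 49))/((-1/1394488 - 2714603) - 2291626) = (1472 + √578)/(-3785481308265/1394488 - 2291626) = (1472 + 17*√2)/(-6981126265753/1394488) = (1472 + 17*√2)*(-1394488/6981126265753) = -2052686336/6981126265753 - 23706296*√2/6981126265753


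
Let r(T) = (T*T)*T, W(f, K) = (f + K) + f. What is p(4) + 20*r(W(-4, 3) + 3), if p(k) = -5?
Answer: -165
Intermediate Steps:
W(f, K) = K + 2*f (W(f, K) = (K + f) + f = K + 2*f)
r(T) = T³ (r(T) = T²*T = T³)
p(4) + 20*r(W(-4, 3) + 3) = -5 + 20*((3 + 2*(-4)) + 3)³ = -5 + 20*((3 - 8) + 3)³ = -5 + 20*(-5 + 3)³ = -5 + 20*(-2)³ = -5 + 20*(-8) = -5 - 160 = -165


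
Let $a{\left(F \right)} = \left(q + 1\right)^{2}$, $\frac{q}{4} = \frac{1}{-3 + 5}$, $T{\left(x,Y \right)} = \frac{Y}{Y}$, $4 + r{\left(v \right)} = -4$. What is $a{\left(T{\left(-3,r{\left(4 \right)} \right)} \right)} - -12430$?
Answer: $12439$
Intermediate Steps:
$r{\left(v \right)} = -8$ ($r{\left(v \right)} = -4 - 4 = -8$)
$T{\left(x,Y \right)} = 1$
$q = 2$ ($q = \frac{4}{-3 + 5} = \frac{4}{2} = 4 \cdot \frac{1}{2} = 2$)
$a{\left(F \right)} = 9$ ($a{\left(F \right)} = \left(2 + 1\right)^{2} = 3^{2} = 9$)
$a{\left(T{\left(-3,r{\left(4 \right)} \right)} \right)} - -12430 = 9 - -12430 = 9 + 12430 = 12439$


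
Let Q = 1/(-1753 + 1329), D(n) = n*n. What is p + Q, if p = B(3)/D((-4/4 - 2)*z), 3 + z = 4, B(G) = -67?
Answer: -28417/3816 ≈ -7.4468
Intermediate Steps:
z = 1 (z = -3 + 4 = 1)
D(n) = n²
p = -67/9 (p = -67/(-4/4 - 2)² = -67/(-4*¼ - 2)² = -67/(-1 - 2)² = -67/((-3*1)²) = -67/((-3)²) = -67/9 ≈ -7.4444)
Q = -1/424 (Q = 1/(-424) = -1/424 ≈ -0.0023585)
p + Q = -67/9 - 1/424 = -28417/3816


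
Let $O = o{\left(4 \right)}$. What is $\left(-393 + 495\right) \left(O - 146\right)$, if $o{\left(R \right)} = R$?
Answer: $-14484$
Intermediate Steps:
$O = 4$
$\left(-393 + 495\right) \left(O - 146\right) = \left(-393 + 495\right) \left(4 - 146\right) = 102 \left(-142\right) = -14484$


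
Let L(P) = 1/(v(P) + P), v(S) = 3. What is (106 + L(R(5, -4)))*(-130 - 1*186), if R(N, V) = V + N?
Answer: -33575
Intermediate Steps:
R(N, V) = N + V
L(P) = 1/(3 + P)
(106 + L(R(5, -4)))*(-130 - 1*186) = (106 + 1/(3 + (5 - 4)))*(-130 - 1*186) = (106 + 1/(3 + 1))*(-130 - 186) = (106 + 1/4)*(-316) = (425/4)*(-316) = -33575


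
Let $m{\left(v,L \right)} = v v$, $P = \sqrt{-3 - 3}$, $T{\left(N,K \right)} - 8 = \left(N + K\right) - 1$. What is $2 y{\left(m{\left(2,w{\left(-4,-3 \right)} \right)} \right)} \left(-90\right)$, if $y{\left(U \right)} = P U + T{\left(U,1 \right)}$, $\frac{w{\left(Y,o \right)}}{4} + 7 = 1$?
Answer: $-2160 - 720 i \sqrt{6} \approx -2160.0 - 1763.6 i$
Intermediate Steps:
$T{\left(N,K \right)} = 7 + K + N$ ($T{\left(N,K \right)} = 8 - \left(1 - K - N\right) = 8 + \left(-1 + K + N\right) = 7 + K + N$)
$w{\left(Y,o \right)} = -24$ ($w{\left(Y,o \right)} = -28 + 4 \cdot 1 = -28 + 4 = -24$)
$P = i \sqrt{6}$ ($P = \sqrt{-6} = i \sqrt{6} \approx 2.4495 i$)
$m{\left(v,L \right)} = v^{2}$
$y{\left(U \right)} = 8 + U + i U \sqrt{6}$ ($y{\left(U \right)} = i \sqrt{6} U + \left(7 + 1 + U\right) = i U \sqrt{6} + \left(8 + U\right) = 8 + U + i U \sqrt{6}$)
$2 y{\left(m{\left(2,w{\left(-4,-3 \right)} \right)} \right)} \left(-90\right) = 2 \left(8 + 2^{2} + i 2^{2} \sqrt{6}\right) \left(-90\right) = 2 \left(8 + 4 + i 4 \sqrt{6}\right) \left(-90\right) = 2 \left(8 + 4 + 4 i \sqrt{6}\right) \left(-90\right) = 2 \left(12 + 4 i \sqrt{6}\right) \left(-90\right) = \left(24 + 8 i \sqrt{6}\right) \left(-90\right) = -2160 - 720 i \sqrt{6}$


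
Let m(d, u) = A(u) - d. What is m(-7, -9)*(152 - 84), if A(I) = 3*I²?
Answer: 17000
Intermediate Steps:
m(d, u) = -d + 3*u² (m(d, u) = 3*u² - d = -d + 3*u²)
m(-7, -9)*(152 - 84) = (-1*(-7) + 3*(-9)²)*(152 - 84) = (7 + 3*81)*68 = (7 + 243)*68 = 250*68 = 17000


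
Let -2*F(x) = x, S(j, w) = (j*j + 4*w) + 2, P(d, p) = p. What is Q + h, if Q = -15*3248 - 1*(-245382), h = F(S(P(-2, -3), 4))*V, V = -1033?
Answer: 421215/2 ≈ 2.1061e+5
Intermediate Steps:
S(j, w) = 2 + j² + 4*w (S(j, w) = (j² + 4*w) + 2 = 2 + j² + 4*w)
F(x) = -x/2
h = 27891/2 (h = -(2 + (-3)² + 4*4)/2*(-1033) = -(2 + 9 + 16)/2*(-1033) = -½*27*(-1033) = -27/2*(-1033) = 27891/2 ≈ 13946.)
Q = 196662 (Q = -48720 + 245382 = 196662)
Q + h = 196662 + 27891/2 = 421215/2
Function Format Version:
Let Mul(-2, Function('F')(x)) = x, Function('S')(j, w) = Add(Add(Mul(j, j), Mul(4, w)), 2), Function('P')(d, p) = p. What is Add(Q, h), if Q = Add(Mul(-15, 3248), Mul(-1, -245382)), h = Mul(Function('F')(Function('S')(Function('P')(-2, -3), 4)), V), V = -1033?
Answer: Rational(421215, 2) ≈ 2.1061e+5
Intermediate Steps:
Function('S')(j, w) = Add(2, Pow(j, 2), Mul(4, w)) (Function('S')(j, w) = Add(Add(Pow(j, 2), Mul(4, w)), 2) = Add(2, Pow(j, 2), Mul(4, w)))
Function('F')(x) = Mul(Rational(-1, 2), x)
h = Rational(27891, 2) (h = Mul(Mul(Rational(-1, 2), Add(2, Pow(-3, 2), Mul(4, 4))), -1033) = Mul(Mul(Rational(-1, 2), Add(2, 9, 16)), -1033) = Mul(Mul(Rational(-1, 2), 27), -1033) = Mul(Rational(-27, 2), -1033) = Rational(27891, 2) ≈ 13946.)
Q = 196662 (Q = Add(-48720, 245382) = 196662)
Add(Q, h) = Add(196662, Rational(27891, 2)) = Rational(421215, 2)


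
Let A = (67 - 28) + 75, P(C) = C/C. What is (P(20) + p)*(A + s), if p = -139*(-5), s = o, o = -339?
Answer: -156600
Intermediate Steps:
s = -339
P(C) = 1
p = 695
A = 114 (A = 39 + 75 = 114)
(P(20) + p)*(A + s) = (1 + 695)*(114 - 339) = 696*(-225) = -156600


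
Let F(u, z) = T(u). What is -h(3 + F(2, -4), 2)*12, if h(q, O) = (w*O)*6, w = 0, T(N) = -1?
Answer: 0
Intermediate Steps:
F(u, z) = -1
h(q, O) = 0 (h(q, O) = (0*O)*6 = 0*6 = 0)
-h(3 + F(2, -4), 2)*12 = -1*0*12 = 0*12 = 0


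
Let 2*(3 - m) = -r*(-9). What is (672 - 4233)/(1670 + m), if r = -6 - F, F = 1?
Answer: -7122/3409 ≈ -2.0892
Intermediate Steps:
r = -7 (r = -6 - 1*1 = -6 - 1 = -7)
m = 69/2 (m = 3 - (-1*(-7))*(-9)/2 = 3 - 7*(-9)/2 = 3 - ½*(-63) = 3 + 63/2 = 69/2 ≈ 34.500)
(672 - 4233)/(1670 + m) = (672 - 4233)/(1670 + 69/2) = -3561/3409/2 = -3561*2/3409 = -7122/3409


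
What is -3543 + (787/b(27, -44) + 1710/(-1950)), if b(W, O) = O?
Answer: -10186643/2860 ≈ -3561.8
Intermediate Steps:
-3543 + (787/b(27, -44) + 1710/(-1950)) = -3543 + (787/(-44) + 1710/(-1950)) = -3543 + (787*(-1/44) + 1710*(-1/1950)) = -3543 + (-787/44 - 57/65) = -3543 - 53663/2860 = -10186643/2860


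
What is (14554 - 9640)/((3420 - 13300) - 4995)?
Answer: -702/2125 ≈ -0.33035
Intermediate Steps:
(14554 - 9640)/((3420 - 13300) - 4995) = 4914/(-9880 - 4995) = 4914/(-14875) = 4914*(-1/14875) = -702/2125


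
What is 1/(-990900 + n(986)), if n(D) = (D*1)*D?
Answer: -1/18704 ≈ -5.3464e-5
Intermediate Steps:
n(D) = D**2 (n(D) = D*D = D**2)
1/(-990900 + n(986)) = 1/(-990900 + 986**2) = 1/(-990900 + 972196) = 1/(-18704) = -1/18704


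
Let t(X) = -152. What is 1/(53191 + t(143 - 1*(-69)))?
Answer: 1/53039 ≈ 1.8854e-5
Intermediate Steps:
1/(53191 + t(143 - 1*(-69))) = 1/(53191 - 152) = 1/53039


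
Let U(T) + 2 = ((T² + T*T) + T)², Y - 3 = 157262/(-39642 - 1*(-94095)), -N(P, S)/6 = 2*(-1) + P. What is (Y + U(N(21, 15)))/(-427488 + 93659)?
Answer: -5209369836881/2596855791 ≈ -2006.0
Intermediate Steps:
N(P, S) = 12 - 6*P (N(P, S) = -6*(2*(-1) + P) = -6*(-2 + P) = 12 - 6*P)
Y = 45803/7779 (Y = 3 + 157262/(-39642 - 1*(-94095)) = 3 + 157262/(-39642 + 94095) = 3 + 157262/54453 = 3 + 157262*(1/54453) = 3 + 22466/7779 = 45803/7779 ≈ 5.8880)
U(T) = -2 + (T + 2*T²)² (U(T) = -2 + ((T² + T*T) + T)² = -2 + ((T² + T²) + T)² = -2 + (2*T² + T)² = -2 + (T + 2*T²)²)
(Y + U(N(21, 15)))/(-427488 + 93659) = (45803/7779 + (-2 + (12 - 6*21)²*(1 + 2*(12 - 6*21))²))/(-427488 + 93659) = (45803/7779 + (-2 + (12 - 126)²*(1 + 2*(12 - 126))²))/(-333829) = (45803/7779 + (-2 + (-114)²*(1 + 2*(-114))²))*(-1/333829) = (45803/7779 + (-2 + 12996*(1 - 228)²))*(-1/333829) = (45803/7779 + (-2 + 12996*(-227)²))*(-1/333829) = (45803/7779 + (-2 + 12996*51529))*(-1/333829) = (45803/7779 + (-2 + 669670884))*(-1/333829) = (45803/7779 + 669670882)*(-1/333829) = (5209369836881/7779)*(-1/333829) = -5209369836881/2596855791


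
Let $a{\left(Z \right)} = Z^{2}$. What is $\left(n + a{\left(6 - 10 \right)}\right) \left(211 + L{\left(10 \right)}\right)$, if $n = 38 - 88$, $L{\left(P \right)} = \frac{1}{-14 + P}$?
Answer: $- \frac{14331}{2} \approx -7165.5$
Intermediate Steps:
$n = -50$
$\left(n + a{\left(6 - 10 \right)}\right) \left(211 + L{\left(10 \right)}\right) = \left(-50 + \left(6 - 10\right)^{2}\right) \left(211 + \frac{1}{-14 + 10}\right) = \left(-50 + \left(6 - 10\right)^{2}\right) \left(211 + \frac{1}{-4}\right) = \left(-50 + \left(-4\right)^{2}\right) \left(211 - \frac{1}{4}\right) = \left(-50 + 16\right) \frac{843}{4} = \left(-34\right) \frac{843}{4} = - \frac{14331}{2}$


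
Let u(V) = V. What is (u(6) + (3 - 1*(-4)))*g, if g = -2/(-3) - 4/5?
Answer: -26/15 ≈ -1.7333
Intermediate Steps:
g = -2/15 (g = -2*(-1/3) - 4*1/5 = 2/3 - 4/5 = -2/15 ≈ -0.13333)
(u(6) + (3 - 1*(-4)))*g = (6 + (3 - 1*(-4)))*(-2/15) = (6 + (3 + 4))*(-2/15) = (6 + 7)*(-2/15) = 13*(-2/15) = -26/15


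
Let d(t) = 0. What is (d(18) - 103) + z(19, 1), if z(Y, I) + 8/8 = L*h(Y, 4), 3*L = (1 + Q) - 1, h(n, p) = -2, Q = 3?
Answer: -106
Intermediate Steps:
L = 1 (L = ((1 + 3) - 1)/3 = (4 - 1)/3 = (1/3)*3 = 1)
z(Y, I) = -3 (z(Y, I) = -1 + 1*(-2) = -1 - 2 = -3)
(d(18) - 103) + z(19, 1) = (0 - 103) - 3 = -103 - 3 = -106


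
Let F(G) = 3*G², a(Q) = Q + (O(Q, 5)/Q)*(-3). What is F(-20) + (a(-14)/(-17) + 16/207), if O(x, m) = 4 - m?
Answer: 59164201/49266 ≈ 1200.9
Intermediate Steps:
a(Q) = Q + 3/Q (a(Q) = Q + ((4 - 1*5)/Q)*(-3) = Q + ((4 - 5)/Q)*(-3) = Q - 1/Q*(-3) = Q + 3/Q)
F(-20) + (a(-14)/(-17) + 16/207) = 3*(-20)² + ((-14 + 3/(-14))/(-17) + 16/207) = 3*400 + ((-14 + 3*(-1/14))*(-1/17) + 16*(1/207)) = 1200 + ((-14 - 3/14)*(-1/17) + 16/207) = 1200 + (-199/14*(-1/17) + 16/207) = 1200 + (199/238 + 16/207) = 1200 + 45001/49266 = 59164201/49266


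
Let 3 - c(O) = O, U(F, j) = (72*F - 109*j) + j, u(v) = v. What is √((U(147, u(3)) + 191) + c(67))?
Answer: √10387 ≈ 101.92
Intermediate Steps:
U(F, j) = -108*j + 72*F (U(F, j) = (-109*j + 72*F) + j = -108*j + 72*F)
c(O) = 3 - O
√((U(147, u(3)) + 191) + c(67)) = √(((-108*3 + 72*147) + 191) + (3 - 1*67)) = √(((-324 + 10584) + 191) + (3 - 67)) = √((10260 + 191) - 64) = √(10451 - 64) = √10387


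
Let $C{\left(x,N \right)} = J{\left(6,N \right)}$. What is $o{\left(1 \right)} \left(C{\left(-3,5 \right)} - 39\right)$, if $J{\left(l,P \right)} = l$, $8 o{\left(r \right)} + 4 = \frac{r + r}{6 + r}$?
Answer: $\frac{429}{28} \approx 15.321$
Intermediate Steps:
$o{\left(r \right)} = - \frac{1}{2} + \frac{r}{4 \left(6 + r\right)}$ ($o{\left(r \right)} = - \frac{1}{2} + \frac{\left(r + r\right) \frac{1}{6 + r}}{8} = - \frac{1}{2} + \frac{2 r \frac{1}{6 + r}}{8} = - \frac{1}{2} + \frac{r}{4 \left(6 + r\right)}$)
$C{\left(x,N \right)} = 6$
$o{\left(1 \right)} \left(C{\left(-3,5 \right)} - 39\right) = \frac{-12 - 1}{4 \left(6 + 1\right)} \left(6 - 39\right) = \frac{-12 - 1}{4 \cdot 7} \left(-33\right) = \frac{1}{4} \cdot \frac{1}{7} \left(-13\right) \left(-33\right) = \left(- \frac{13}{28}\right) \left(-33\right) = \frac{429}{28}$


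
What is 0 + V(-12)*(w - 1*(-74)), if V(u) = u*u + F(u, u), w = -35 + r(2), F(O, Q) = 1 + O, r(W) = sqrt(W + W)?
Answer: 5453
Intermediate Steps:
r(W) = sqrt(2)*sqrt(W) (r(W) = sqrt(2*W) = sqrt(2)*sqrt(W))
w = -33 (w = -35 + sqrt(2)*sqrt(2) = -35 + 2 = -33)
V(u) = 1 + u + u**2 (V(u) = u*u + (1 + u) = u**2 + (1 + u) = 1 + u + u**2)
0 + V(-12)*(w - 1*(-74)) = 0 + (1 - 12 + (-12)**2)*(-33 - 1*(-74)) = 0 + (1 - 12 + 144)*(-33 + 74) = 0 + 133*41 = 0 + 5453 = 5453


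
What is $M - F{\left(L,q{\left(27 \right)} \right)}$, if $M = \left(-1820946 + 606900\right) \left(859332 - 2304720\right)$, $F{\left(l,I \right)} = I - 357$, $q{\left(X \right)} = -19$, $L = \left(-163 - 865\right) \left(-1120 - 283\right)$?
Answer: $1754767520224$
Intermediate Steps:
$L = 1442284$ ($L = \left(-1028\right) \left(-1403\right) = 1442284$)
$F{\left(l,I \right)} = -357 + I$ ($F{\left(l,I \right)} = I - 357 = -357 + I$)
$M = 1754767519848$ ($M = \left(-1214046\right) \left(-1445388\right) = 1754767519848$)
$M - F{\left(L,q{\left(27 \right)} \right)} = 1754767519848 - \left(-357 - 19\right) = 1754767519848 - -376 = 1754767519848 + 376 = 1754767520224$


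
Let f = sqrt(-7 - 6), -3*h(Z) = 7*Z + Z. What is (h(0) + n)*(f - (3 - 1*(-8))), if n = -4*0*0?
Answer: 0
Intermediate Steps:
n = 0 (n = 0*0 = 0)
h(Z) = -8*Z/3 (h(Z) = -(7*Z + Z)/3 = -8*Z/3)
f = I*sqrt(13) (f = sqrt(-13) = I*sqrt(13) ≈ 3.6056*I)
(h(0) + n)*(f - (3 - 1*(-8))) = (-8/3*0 + 0)*(I*sqrt(13) - (3 - 1*(-8))) = (0 + 0)*(I*sqrt(13) - (3 + 8)) = 0*(I*sqrt(13) - 1*11) = 0*(I*sqrt(13) - 11) = 0*(-11 + I*sqrt(13)) = 0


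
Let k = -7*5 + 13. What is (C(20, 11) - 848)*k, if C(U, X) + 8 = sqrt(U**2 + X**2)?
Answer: 18832 - 22*sqrt(521) ≈ 18330.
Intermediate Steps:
C(U, X) = -8 + sqrt(U**2 + X**2)
k = -22 (k = -35 + 13 = -22)
(C(20, 11) - 848)*k = ((-8 + sqrt(20**2 + 11**2)) - 848)*(-22) = ((-8 + sqrt(400 + 121)) - 848)*(-22) = ((-8 + sqrt(521)) - 848)*(-22) = (-856 + sqrt(521))*(-22) = 18832 - 22*sqrt(521)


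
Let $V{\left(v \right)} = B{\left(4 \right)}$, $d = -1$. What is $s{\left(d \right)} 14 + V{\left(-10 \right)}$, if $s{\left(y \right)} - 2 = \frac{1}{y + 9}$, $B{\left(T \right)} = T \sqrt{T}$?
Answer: $\frac{151}{4} \approx 37.75$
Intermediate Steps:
$B{\left(T \right)} = T^{\frac{3}{2}}$
$s{\left(y \right)} = 2 + \frac{1}{9 + y}$ ($s{\left(y \right)} = 2 + \frac{1}{y + 9} = 2 + \frac{1}{9 + y}$)
$V{\left(v \right)} = 8$ ($V{\left(v \right)} = 4^{\frac{3}{2}} = 8$)
$s{\left(d \right)} 14 + V{\left(-10 \right)} = \frac{19 + 2 \left(-1\right)}{9 - 1} \cdot 14 + 8 = \frac{19 - 2}{8} \cdot 14 + 8 = \frac{1}{8} \cdot 17 \cdot 14 + 8 = \frac{17}{8} \cdot 14 + 8 = \frac{119}{4} + 8 = \frac{151}{4}$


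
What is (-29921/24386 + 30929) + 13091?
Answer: 1073441799/24386 ≈ 44019.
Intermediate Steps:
(-29921/24386 + 30929) + 13091 = 754204673/24386 + 13091 = 1073441799/24386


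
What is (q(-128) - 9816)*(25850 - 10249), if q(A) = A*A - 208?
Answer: 99222360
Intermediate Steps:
q(A) = -208 + A² (q(A) = A² - 208 = -208 + A²)
(q(-128) - 9816)*(25850 - 10249) = ((-208 + (-128)²) - 9816)*(25850 - 10249) = ((-208 + 16384) - 9816)*15601 = (16176 - 9816)*15601 = 6360*15601 = 99222360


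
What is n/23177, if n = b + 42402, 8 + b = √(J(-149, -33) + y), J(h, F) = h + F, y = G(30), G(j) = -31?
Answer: 3854/2107 + I*√213/23177 ≈ 1.8291 + 0.0006297*I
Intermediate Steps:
y = -31
J(h, F) = F + h
b = -8 + I*√213 (b = -8 + √((-33 - 149) - 31) = -8 + √(-182 - 31) = -8 + √(-213) = -8 + I*√213 ≈ -8.0 + 14.595*I)
n = 42394 + I*√213 (n = (-8 + I*√213) + 42402 = 42394 + I*√213 ≈ 42394.0 + 14.595*I)
n/23177 = (42394 + I*√213)/23177 = (42394 + I*√213)*(1/23177) = 3854/2107 + I*√213/23177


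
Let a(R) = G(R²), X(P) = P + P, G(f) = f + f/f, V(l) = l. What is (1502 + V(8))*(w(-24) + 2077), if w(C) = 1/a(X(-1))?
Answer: 3136572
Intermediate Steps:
G(f) = 1 + f (G(f) = f + 1 = 1 + f)
X(P) = 2*P
a(R) = 1 + R²
w(C) = ⅕ (w(C) = 1/(1 + (2*(-1))²) = 1/(1 + (-2)²) = 1/(1 + 4) = 1/5 = ⅕)
(1502 + V(8))*(w(-24) + 2077) = (1502 + 8)*(⅕ + 2077) = 1510*(10386/5) = 3136572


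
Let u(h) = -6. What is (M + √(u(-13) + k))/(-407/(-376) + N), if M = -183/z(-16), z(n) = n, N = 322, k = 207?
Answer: 2867/80986 + 376*√201/121479 ≈ 0.079283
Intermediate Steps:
M = 183/16 (M = -183/(-16) = -183*(-1/16) = 183/16 ≈ 11.438)
(M + √(u(-13) + k))/(-407/(-376) + N) = (183/16 + √(-6 + 207))/(-407/(-376) + 322) = (183/16 + √201)/(-407*(-1/376) + 322) = (183/16 + √201)/(407/376 + 322) = (183/16 + √201)/(121479/376) = (183/16 + √201)*(376/121479) = 2867/80986 + 376*√201/121479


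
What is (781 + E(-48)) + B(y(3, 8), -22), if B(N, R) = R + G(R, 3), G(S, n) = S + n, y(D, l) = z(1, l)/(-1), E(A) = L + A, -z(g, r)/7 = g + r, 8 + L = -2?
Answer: 682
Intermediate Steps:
L = -10 (L = -8 - 2 = -10)
z(g, r) = -7*g - 7*r (z(g, r) = -7*(g + r) = -7*g - 7*r)
E(A) = -10 + A
y(D, l) = 7 + 7*l (y(D, l) = (-7*1 - 7*l)/(-1) = (-7 - 7*l)*(-1) = 7 + 7*l)
B(N, R) = 3 + 2*R (B(N, R) = R + (R + 3) = R + (3 + R) = 3 + 2*R)
(781 + E(-48)) + B(y(3, 8), -22) = (781 + (-10 - 48)) + (3 + 2*(-22)) = (781 - 58) + (3 - 44) = 723 - 41 = 682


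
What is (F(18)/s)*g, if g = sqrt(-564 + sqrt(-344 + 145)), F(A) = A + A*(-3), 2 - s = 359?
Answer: 12*sqrt(-564 + I*sqrt(199))/119 ≈ 0.029947 + 2.395*I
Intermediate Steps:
s = -357 (s = 2 - 1*359 = 2 - 359 = -357)
F(A) = -2*A (F(A) = A - 3*A = -2*A)
g = sqrt(-564 + I*sqrt(199)) (g = sqrt(-564 + sqrt(-199)) = sqrt(-564 + I*sqrt(199)) ≈ 0.297 + 23.751*I)
(F(18)/s)*g = (-2*18/(-357))*sqrt(-564 + I*sqrt(199)) = (-36*(-1/357))*sqrt(-564 + I*sqrt(199)) = 12*sqrt(-564 + I*sqrt(199))/119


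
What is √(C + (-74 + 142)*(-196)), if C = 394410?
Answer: √381082 ≈ 617.32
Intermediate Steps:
√(C + (-74 + 142)*(-196)) = √(394410 + (-74 + 142)*(-196)) = √(394410 + 68*(-196)) = √(394410 - 13328) = √381082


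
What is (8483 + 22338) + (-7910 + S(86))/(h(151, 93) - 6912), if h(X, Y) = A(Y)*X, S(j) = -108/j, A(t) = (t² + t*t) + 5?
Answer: 3453528554639/112051163 ≈ 30821.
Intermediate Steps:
A(t) = 5 + 2*t² (A(t) = (t² + t²) + 5 = 2*t² + 5 = 5 + 2*t²)
h(X, Y) = X*(5 + 2*Y²) (h(X, Y) = (5 + 2*Y²)*X = X*(5 + 2*Y²))
(8483 + 22338) + (-7910 + S(86))/(h(151, 93) - 6912) = (8483 + 22338) + (-7910 - 108/86)/(151*(5 + 2*93²) - 6912) = 30821 + (-7910 - 108*1/86)/(151*(5 + 2*8649) - 6912) = 30821 + (-7910 - 54/43)/(151*(5 + 17298) - 6912) = 30821 - 340184/(43*(151*17303 - 6912)) = 30821 - 340184/(43*(2612753 - 6912)) = 30821 - 340184/43/2605841 = 30821 - 340184/43*1/2605841 = 30821 - 340184/112051163 = 3453528554639/112051163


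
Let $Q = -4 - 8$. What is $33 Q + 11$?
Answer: $-385$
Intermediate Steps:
$Q = -12$
$33 Q + 11 = 33 \left(-12\right) + 11 = -396 + 11 = -385$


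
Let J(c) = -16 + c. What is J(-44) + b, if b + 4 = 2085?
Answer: 2021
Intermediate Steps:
b = 2081 (b = -4 + 2085 = 2081)
J(-44) + b = (-16 - 44) + 2081 = -60 + 2081 = 2021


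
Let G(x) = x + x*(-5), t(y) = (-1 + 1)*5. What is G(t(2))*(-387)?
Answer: 0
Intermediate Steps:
t(y) = 0 (t(y) = 0*5 = 0)
G(x) = -4*x (G(x) = x - 5*x = -4*x)
G(t(2))*(-387) = -4*0*(-387) = 0*(-387) = 0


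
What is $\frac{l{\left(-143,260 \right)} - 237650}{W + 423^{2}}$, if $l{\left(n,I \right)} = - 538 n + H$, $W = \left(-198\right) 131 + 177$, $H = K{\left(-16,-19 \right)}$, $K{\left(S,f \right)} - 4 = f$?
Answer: $- \frac{53577}{51056} \approx -1.0494$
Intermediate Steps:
$K{\left(S,f \right)} = 4 + f$
$H = -15$ ($H = 4 - 19 = -15$)
$W = -25761$ ($W = -25938 + 177 = -25761$)
$l{\left(n,I \right)} = -15 - 538 n$ ($l{\left(n,I \right)} = - 538 n - 15 = -15 - 538 n$)
$\frac{l{\left(-143,260 \right)} - 237650}{W + 423^{2}} = \frac{\left(-15 - -76934\right) - 237650}{-25761 + 423^{2}} = \frac{\left(-15 + 76934\right) - 237650}{-25761 + 178929} = \frac{76919 - 237650}{153168} = \left(-160731\right) \frac{1}{153168} = - \frac{53577}{51056}$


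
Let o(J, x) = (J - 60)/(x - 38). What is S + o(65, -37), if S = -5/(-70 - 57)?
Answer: -52/1905 ≈ -0.027297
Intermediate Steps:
o(J, x) = (-60 + J)/(-38 + x)
S = 5/127 (S = -5/(-127) = -1/127*(-5) = 5/127 ≈ 0.039370)
S + o(65, -37) = 5/127 + (-60 + 65)/(-38 - 37) = 5/127 + 5/(-75) = 5/127 - 1/75*5 = 5/127 - 1/15 = -52/1905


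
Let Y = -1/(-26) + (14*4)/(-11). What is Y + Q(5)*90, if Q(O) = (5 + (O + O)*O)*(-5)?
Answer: -7079945/286 ≈ -24755.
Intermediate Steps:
Q(O) = -25 - 10*O² (Q(O) = (5 + (2*O)*O)*(-5) = (5 + 2*O²)*(-5) = -25 - 10*O²)
Y = -1445/286 (Y = -1*(-1/26) + 56*(-1/11) = 1/26 - 56/11 = -1445/286 ≈ -5.0524)
Y + Q(5)*90 = -1445/286 + (-25 - 10*5²)*90 = -1445/286 + (-25 - 10*25)*90 = -1445/286 + (-25 - 250)*90 = -1445/286 - 275*90 = -1445/286 - 24750 = -7079945/286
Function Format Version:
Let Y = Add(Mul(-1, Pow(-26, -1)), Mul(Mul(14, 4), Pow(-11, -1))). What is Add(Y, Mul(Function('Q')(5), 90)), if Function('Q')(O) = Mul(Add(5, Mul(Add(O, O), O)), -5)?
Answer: Rational(-7079945, 286) ≈ -24755.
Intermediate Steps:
Function('Q')(O) = Add(-25, Mul(-10, Pow(O, 2))) (Function('Q')(O) = Mul(Add(5, Mul(Mul(2, O), O)), -5) = Mul(Add(5, Mul(2, Pow(O, 2))), -5) = Add(-25, Mul(-10, Pow(O, 2))))
Y = Rational(-1445, 286) (Y = Add(Mul(-1, Rational(-1, 26)), Mul(56, Rational(-1, 11))) = Add(Rational(1, 26), Rational(-56, 11)) = Rational(-1445, 286) ≈ -5.0524)
Add(Y, Mul(Function('Q')(5), 90)) = Add(Rational(-1445, 286), Mul(Add(-25, Mul(-10, Pow(5, 2))), 90)) = Add(Rational(-1445, 286), Mul(Add(-25, Mul(-10, 25)), 90)) = Add(Rational(-1445, 286), Mul(Add(-25, -250), 90)) = Add(Rational(-1445, 286), Mul(-275, 90)) = Add(Rational(-1445, 286), -24750) = Rational(-7079945, 286)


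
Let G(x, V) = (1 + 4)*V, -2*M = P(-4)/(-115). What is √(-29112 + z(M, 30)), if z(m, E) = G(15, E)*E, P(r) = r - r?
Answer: 2*I*√6153 ≈ 156.88*I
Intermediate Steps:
P(r) = 0
M = 0 (M = -0/(-115) = -0*(-1)/115 = -½*0 = 0)
G(x, V) = 5*V
z(m, E) = 5*E² (z(m, E) = (5*E)*E = 5*E²)
√(-29112 + z(M, 30)) = √(-29112 + 5*30²) = √(-29112 + 5*900) = √(-29112 + 4500) = √(-24612) = 2*I*√6153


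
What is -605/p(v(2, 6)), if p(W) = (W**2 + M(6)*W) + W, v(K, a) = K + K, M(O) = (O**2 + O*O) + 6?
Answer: -605/332 ≈ -1.8223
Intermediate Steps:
M(O) = 6 + 2*O**2 (M(O) = (O**2 + O**2) + 6 = 2*O**2 + 6 = 6 + 2*O**2)
v(K, a) = 2*K
p(W) = W**2 + 79*W (p(W) = (W**2 + (6 + 2*6**2)*W) + W = (W**2 + (6 + 2*36)*W) + W = (W**2 + (6 + 72)*W) + W = (W**2 + 78*W) + W = W**2 + 79*W)
-605/p(v(2, 6)) = -605*1/(4*(79 + 2*2)) = -605*1/(4*(79 + 4)) = -605/(4*83) = -605/332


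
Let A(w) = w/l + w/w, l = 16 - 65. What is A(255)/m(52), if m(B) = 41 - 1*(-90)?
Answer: -206/6419 ≈ -0.032092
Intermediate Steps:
m(B) = 131 (m(B) = 41 + 90 = 131)
l = -49
A(w) = 1 - w/49 (A(w) = w/(-49) + w/w = w*(-1/49) + 1 = -w/49 + 1 = 1 - w/49)
A(255)/m(52) = (1 - 1/49*255)/131 = (1 - 255/49)*(1/131) = -206/49*1/131 = -206/6419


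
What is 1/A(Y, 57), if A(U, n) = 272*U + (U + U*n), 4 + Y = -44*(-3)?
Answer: 1/42240 ≈ 2.3674e-5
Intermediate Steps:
Y = 128 (Y = -4 - 44*(-3) = -4 + 132 = 128)
A(U, n) = 273*U + U*n
1/A(Y, 57) = 1/(128*(273 + 57)) = 1/(128*330) = 1/42240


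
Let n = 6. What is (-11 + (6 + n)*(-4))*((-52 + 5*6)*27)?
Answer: 35046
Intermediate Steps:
(-11 + (6 + n)*(-4))*((-52 + 5*6)*27) = (-11 + (6 + 6)*(-4))*((-52 + 5*6)*27) = (-11 + 12*(-4))*((-52 + 30)*27) = (-11 - 48)*(-22*27) = -59*(-594) = 35046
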